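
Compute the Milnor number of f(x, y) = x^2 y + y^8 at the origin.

9

The Hessian of f at 0 is [[0, 0], [0, 0]] with rank 0, so corank 2. A Groebner basis of the Jacobian ideal J(f) in C{x,y} is {x^2/8 + y^7, x^3, x*y}; counting standard monomials gives mu = 9. Corank 2; j^3 = x^2*y has shape L^2 M (L != M), so D-series; mu = 9 gives D_9.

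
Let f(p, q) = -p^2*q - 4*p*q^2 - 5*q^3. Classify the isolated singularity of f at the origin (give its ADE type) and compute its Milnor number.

The Hessian of f at 0 has rank 0. Corank 2; j^3 = -q*(p^2 + 4*p*q + 5*q^2) splits into three distinct lines over C (the quadratic factor has nonzero discriminant), so D_4.

Type D4, Milnor number mu = 4.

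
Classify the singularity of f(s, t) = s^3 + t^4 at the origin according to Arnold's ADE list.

The Hessian of f at 0 has rank 0. Corank 2; j^3 = s^3 is a perfect cube, so E-series; the 4-jet and mu = 6 give E_6.

E_6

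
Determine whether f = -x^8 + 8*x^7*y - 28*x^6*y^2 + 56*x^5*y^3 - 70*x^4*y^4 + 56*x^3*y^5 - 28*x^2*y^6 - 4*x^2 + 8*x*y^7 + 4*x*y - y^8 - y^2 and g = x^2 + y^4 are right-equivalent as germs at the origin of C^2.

The Hessian of f at 0 is [[-8, 4], [4, -2]] with rank 1, so corank 1. A Groebner basis of the Jacobian ideal J(f) in C{x,y} is {y^7, x - y/2}; counting standard monomials gives mu = 7. Corank 1: A-series; mu = 7 gives A_7. The Hessian of g at 0 is [[2, 0], [0, 0]] with rank 1, so corank 1. A Groebner basis of the Jacobian ideal J(g) in C{x,y} is {y^3, x}; counting standard monomials gives mu = 3. Corank 1: A-series; mu = 3 gives A_3. f is A_7 but g is A_3, hence not right-equivalent.

No.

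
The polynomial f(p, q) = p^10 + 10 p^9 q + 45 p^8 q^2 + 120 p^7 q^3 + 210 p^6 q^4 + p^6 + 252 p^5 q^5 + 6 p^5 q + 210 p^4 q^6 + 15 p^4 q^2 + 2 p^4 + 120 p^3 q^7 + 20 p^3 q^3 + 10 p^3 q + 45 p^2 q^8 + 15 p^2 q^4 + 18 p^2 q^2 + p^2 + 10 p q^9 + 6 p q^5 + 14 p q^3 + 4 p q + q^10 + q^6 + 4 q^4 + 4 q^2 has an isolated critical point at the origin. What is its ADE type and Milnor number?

The Hessian of f at 0 has rank 1. Corank 1: A-series; mu = 9 gives A_9.

Type A9, Milnor number mu = 9.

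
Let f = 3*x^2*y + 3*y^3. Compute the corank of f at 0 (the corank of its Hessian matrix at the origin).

2

Hessian at 0 has rank 0.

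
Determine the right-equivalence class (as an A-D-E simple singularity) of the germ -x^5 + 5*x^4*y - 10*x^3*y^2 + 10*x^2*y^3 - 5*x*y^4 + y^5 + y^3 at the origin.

E_8

The Hessian of f at 0 has rank 0. Corank 2; j^3 = y^3 is a perfect cube, so E-series; the 5-jet and mu = 8 give E_8.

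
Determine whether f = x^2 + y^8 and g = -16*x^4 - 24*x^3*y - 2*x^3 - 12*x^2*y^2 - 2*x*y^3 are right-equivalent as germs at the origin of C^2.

No.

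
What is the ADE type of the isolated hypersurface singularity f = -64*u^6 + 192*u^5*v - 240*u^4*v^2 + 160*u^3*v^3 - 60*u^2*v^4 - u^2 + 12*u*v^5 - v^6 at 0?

A_{5}

The Hessian of f at 0 is [[-2, 0], [0, 0]] with rank 1, so corank 1. A Groebner basis of the Jacobian ideal J(f) in C{u,v} is {v^5, u}; counting standard monomials gives mu = 5. Corank 1: A-series; mu = 5 gives A_5.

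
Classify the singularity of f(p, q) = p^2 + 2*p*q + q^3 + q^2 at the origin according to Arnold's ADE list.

The Hessian of f at 0 has rank 1. Corank 1: A-series; mu = 2 gives A_2.

A_2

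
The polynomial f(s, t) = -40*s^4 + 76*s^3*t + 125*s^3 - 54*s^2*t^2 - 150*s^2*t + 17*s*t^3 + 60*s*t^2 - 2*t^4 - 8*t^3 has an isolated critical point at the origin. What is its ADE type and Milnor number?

The Hessian of f at 0 has rank 0. Corank 2; j^3 = (5*s - 2*t)^3 is a perfect cube, so E-series; the 4-jet and mu = 7 give E_7.

Type E_{7}, Milnor number mu = 7.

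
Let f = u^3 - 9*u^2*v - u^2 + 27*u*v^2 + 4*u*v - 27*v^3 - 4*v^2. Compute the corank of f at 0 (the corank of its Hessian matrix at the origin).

The Hessian at 0 is [[-2, 4], [4, -8]] of rank 1; hence corank 1.

1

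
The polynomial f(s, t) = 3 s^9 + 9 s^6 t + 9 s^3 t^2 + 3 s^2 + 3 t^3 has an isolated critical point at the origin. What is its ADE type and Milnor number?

Type A_2, Milnor number mu = 2.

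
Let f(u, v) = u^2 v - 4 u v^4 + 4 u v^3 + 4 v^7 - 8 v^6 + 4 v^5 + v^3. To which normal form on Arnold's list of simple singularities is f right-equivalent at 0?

D_4

The Hessian of f at 0 has rank 0. Corank 2; j^3 = v*(u^2 + v^2) splits into three distinct lines over C (the quadratic factor has nonzero discriminant), so D_4.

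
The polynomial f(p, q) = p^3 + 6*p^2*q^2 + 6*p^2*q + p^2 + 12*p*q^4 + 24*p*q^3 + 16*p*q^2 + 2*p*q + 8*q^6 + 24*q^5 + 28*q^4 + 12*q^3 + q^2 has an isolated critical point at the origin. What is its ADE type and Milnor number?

Type A2, Milnor number mu = 2.

The Hessian of f at 0 has rank 1. Corank 1: A-series; mu = 2 gives A_2.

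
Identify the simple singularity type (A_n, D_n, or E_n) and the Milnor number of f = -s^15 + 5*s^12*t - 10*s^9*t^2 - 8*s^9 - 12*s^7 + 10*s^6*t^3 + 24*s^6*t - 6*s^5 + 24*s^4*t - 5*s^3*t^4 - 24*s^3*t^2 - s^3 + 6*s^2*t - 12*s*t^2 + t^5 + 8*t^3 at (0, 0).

The Hessian of f at 0 has rank 0. Corank 2; j^3 = -(s - 2*t)^3 is a perfect cube, so E-series; the 5-jet and mu = 8 give E_8.

Type E8, Milnor number mu = 8.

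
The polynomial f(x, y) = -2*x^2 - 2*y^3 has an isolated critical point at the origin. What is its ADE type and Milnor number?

Type A2, Milnor number mu = 2.

The Hessian of f at 0 is [[-4, 0], [0, 0]] with rank 1, so corank 1. A Groebner basis of the Jacobian ideal J(f) in C{x,y} is {y^2, x}; counting standard monomials gives mu = 2. Corank 1: A-series; mu = 2 gives A_2.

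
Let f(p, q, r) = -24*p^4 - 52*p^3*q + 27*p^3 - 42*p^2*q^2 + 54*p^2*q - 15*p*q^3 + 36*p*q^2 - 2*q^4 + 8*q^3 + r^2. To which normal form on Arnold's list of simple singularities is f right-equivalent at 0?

E7

The Hessian of f at 0 has rank 1. Corank 2; j^3 = (3*p + 2*q)^3 is a perfect cube, so E-series; the 4-jet and mu = 7 give E_7.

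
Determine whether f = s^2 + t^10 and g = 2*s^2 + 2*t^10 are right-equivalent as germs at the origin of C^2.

Yes.

The Hessian of f at 0 is [[2, 0], [0, 0]] with rank 1, so corank 1. A Groebner basis of the Jacobian ideal J(f) in C{s,t} is {t^9, s}; counting standard monomials gives mu = 9. Corank 1: A-series; mu = 9 gives A_9. The Hessian of g at 0 is [[4, 0], [0, 0]] with rank 1, so corank 1. A Groebner basis of the Jacobian ideal J(g) in C{s,t} is {t^9, s}; counting standard monomials gives mu = 9. Corank 1: A-series; mu = 9 gives A_9. Both have type A_9, hence right-equivalent.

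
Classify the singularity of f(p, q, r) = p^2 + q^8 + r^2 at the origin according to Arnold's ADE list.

A7

The Hessian of f at 0 has rank 2. Corank 1: A-series; mu = 7 gives A_7.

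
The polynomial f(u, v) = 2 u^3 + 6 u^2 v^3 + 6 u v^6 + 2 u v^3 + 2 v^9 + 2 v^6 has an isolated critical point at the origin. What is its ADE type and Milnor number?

Type E_7, Milnor number mu = 7.

The Hessian of f at 0 has rank 0. Corank 2; j^3 = 2*u^3 is a perfect cube, so E-series; the 4-jet and mu = 7 give E_7.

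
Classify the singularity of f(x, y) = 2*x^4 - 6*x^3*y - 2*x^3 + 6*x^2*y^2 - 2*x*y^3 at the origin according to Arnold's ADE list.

The Hessian of f at 0 has rank 0. Corank 2; j^3 = -2*x^3 is a perfect cube, so E-series; the 4-jet and mu = 7 give E_7.

E7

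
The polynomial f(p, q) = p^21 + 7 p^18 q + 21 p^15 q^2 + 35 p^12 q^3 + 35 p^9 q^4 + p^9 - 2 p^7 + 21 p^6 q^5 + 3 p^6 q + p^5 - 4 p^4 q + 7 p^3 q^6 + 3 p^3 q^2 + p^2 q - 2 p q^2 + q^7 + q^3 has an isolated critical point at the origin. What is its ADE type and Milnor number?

Type D_8, Milnor number mu = 8.

The Hessian of f at 0 has rank 0. Corank 2; j^3 = q*(p - q)^2 has shape L^2 M (L != M), so D-series; mu = 8 gives D_8.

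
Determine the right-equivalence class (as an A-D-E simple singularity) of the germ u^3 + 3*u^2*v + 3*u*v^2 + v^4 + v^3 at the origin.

The Hessian of f at 0 has rank 0. Corank 2; j^3 = (u + v)^3 is a perfect cube, so E-series; the 4-jet and mu = 6 give E_6.

E_{6}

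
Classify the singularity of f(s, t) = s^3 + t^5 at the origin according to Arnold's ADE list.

The Hessian of f at 0 has rank 0. Corank 2; j^3 = s^3 is a perfect cube, so E-series; the 5-jet and mu = 8 give E_8.

E_8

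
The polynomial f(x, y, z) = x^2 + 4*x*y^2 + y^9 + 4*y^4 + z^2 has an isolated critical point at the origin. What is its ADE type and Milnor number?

Type A_8, Milnor number mu = 8.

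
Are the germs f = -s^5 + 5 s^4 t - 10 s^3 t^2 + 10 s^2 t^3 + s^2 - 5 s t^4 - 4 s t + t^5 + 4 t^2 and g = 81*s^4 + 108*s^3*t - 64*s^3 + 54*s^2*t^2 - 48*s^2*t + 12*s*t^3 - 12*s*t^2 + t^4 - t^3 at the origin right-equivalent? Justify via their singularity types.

No.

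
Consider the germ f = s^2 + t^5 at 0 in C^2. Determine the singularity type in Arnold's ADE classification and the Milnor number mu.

Type A_{4}, Milnor number mu = 4.

The Hessian of f at 0 has rank 1. Corank 1: A-series; mu = 4 gives A_4.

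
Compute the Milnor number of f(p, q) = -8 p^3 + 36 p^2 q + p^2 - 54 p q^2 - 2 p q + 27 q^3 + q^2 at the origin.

2

The Hessian of f at 0 is [[2, -2], [-2, 2]] with rank 1, so corank 1. A Groebner basis of the Jacobian ideal J(f) in C{p,q} is {q^2, p - q}; counting standard monomials gives mu = 2. Corank 1: A-series; mu = 2 gives A_2.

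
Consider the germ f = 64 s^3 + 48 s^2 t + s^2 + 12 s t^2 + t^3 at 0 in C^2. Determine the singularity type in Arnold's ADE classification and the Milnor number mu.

The Hessian of f at 0 has rank 1. Corank 1: A-series; mu = 2 gives A_2.

Type A2, Milnor number mu = 2.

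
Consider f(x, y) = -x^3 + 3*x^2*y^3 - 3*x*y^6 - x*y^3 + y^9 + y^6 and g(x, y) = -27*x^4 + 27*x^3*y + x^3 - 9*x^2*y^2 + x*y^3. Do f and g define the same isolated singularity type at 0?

Yes.

The Hessian of f at 0 is [[0, 0], [0, 0]] with rank 0, so corank 2. A Groebner basis of the Jacobian ideal J(f) in C{x,y} is {x^3, x*y^2, 3*x^2 + y^3}; counting standard monomials gives mu = 7. Corank 2; j^3 = -x^3 is a perfect cube, so E-series; the 4-jet and mu = 7 give E_7. The Hessian of g at 0 is [[0, 0], [0, 0]] with rank 0, so corank 2. A Groebner basis of the Jacobian ideal J(g) in C{x,y} is {x^2/3 + y^4 + y^3/9, x^3, x^2*y - x^2/9 - y^3/27, -2*x^2/3 + x*y^2 - 2*y^3/9}; counting standard monomials gives mu = 7. Corank 2; j^3 = x^3 is a perfect cube, so E-series; the 4-jet and mu = 7 give E_7. Both have type E_7, hence right-equivalent.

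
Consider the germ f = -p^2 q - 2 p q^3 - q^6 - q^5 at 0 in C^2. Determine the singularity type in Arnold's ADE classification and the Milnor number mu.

Type D7, Milnor number mu = 7.

The Hessian of f at 0 is [[0, 0], [0, 0]] with rank 0, so corank 2. A Groebner basis of the Jacobian ideal J(f) in C{p,q} is {p^3, p^2*q + p^2/6 + p*q^2/6, p*q + q^3}; counting standard monomials gives mu = 7. Corank 2; j^3 = -p^2*q has shape L^2 M (L != M), so D-series; mu = 7 gives D_7.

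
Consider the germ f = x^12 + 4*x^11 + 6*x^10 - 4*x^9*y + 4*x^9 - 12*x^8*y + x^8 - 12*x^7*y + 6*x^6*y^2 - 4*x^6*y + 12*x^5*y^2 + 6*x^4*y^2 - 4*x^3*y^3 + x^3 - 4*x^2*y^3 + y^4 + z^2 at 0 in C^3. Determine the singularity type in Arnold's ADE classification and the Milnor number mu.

The Hessian of f at 0 has rank 1. Corank 2; j^3 = x^3 is a perfect cube, so E-series; the 4-jet and mu = 6 give E_6.

Type E_{6}, Milnor number mu = 6.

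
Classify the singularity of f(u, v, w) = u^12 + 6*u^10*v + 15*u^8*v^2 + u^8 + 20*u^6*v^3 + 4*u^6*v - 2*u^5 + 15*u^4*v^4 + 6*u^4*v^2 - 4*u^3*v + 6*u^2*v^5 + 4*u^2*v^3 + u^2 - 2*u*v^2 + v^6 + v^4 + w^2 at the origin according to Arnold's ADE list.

The Hessian of f at 0 is [[2, 0, 0], [0, 0, 0], [0, 0, 2]] with rank 2, so corank 1. A Groebner basis of the Jacobian ideal J(f) in C{u,v,w} is {u^3, u^2*v, -u + v^2, w}; counting standard monomials gives mu = 5. Corank 1: A-series; mu = 5 gives A_5.

A_{5}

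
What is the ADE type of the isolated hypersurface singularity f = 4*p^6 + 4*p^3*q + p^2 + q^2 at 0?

The Hessian of f at 0 has rank 2. Corank 0: nondegenerate Morse point, so A_1.

A1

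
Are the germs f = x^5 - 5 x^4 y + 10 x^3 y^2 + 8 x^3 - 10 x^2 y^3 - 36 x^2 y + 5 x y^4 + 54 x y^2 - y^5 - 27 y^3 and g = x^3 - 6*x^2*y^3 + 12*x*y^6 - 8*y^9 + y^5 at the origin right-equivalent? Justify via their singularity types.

Yes.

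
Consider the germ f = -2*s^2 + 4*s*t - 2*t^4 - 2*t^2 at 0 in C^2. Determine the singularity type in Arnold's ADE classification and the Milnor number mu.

The Hessian of f at 0 has rank 1. Corank 1: A-series; mu = 3 gives A_3.

Type A3, Milnor number mu = 3.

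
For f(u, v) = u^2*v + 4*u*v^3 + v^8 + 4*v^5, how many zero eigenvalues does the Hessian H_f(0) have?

Hessian at 0 has rank 0.

2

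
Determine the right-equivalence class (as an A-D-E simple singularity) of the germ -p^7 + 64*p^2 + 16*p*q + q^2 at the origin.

A_{6}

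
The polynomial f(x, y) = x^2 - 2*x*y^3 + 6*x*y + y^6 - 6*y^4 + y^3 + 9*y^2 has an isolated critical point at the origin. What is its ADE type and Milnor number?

The Hessian of f at 0 is [[2, 6], [6, 18]] with rank 1, so corank 1. A Groebner basis of the Jacobian ideal J(f) in C{x,y} is {y^2, x + 3*y}; counting standard monomials gives mu = 2. Corank 1: A-series; mu = 2 gives A_2.

Type A_{2}, Milnor number mu = 2.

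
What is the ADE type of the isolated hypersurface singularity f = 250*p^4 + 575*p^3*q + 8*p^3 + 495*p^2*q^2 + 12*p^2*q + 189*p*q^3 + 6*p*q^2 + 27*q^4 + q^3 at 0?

The Hessian of f at 0 has rank 0. Corank 2; j^3 = (2*p + q)^3 is a perfect cube, so E-series; the 4-jet and mu = 7 give E_7.

E_7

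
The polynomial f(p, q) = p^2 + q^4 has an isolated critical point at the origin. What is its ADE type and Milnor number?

Type A3, Milnor number mu = 3.

The Hessian of f at 0 is [[2, 0], [0, 0]] with rank 1, so corank 1. A Groebner basis of the Jacobian ideal J(f) in C{p,q} is {q^3, p}; counting standard monomials gives mu = 3. Corank 1: A-series; mu = 3 gives A_3.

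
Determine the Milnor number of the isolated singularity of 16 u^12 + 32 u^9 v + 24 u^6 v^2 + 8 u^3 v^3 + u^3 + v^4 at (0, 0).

The Hessian of f at 0 has rank 0. Corank 2; j^3 = u^3 is a perfect cube, so E-series; the 4-jet and mu = 6 give E_6.

6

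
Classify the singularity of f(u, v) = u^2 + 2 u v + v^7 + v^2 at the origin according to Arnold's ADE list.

A_{6}

The Hessian of f at 0 has rank 1. Corank 1: A-series; mu = 6 gives A_6.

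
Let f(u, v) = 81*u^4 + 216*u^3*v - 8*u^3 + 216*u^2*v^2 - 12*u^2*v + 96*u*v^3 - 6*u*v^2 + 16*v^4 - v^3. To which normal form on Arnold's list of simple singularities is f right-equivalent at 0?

E6

The Hessian of f at 0 has rank 0. Corank 2; j^3 = -(2*u + v)^3 is a perfect cube, so E-series; the 4-jet and mu = 6 give E_6.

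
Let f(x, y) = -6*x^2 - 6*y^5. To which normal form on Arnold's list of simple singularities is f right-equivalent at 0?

A_4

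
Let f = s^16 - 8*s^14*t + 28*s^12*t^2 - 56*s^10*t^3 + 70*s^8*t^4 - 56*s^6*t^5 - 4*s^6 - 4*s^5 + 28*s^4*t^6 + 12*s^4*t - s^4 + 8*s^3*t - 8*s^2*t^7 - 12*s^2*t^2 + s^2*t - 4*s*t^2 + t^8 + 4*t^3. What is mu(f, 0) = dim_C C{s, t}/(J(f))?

9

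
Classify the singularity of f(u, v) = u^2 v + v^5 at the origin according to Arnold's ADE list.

D6

The Hessian of f at 0 is [[0, 0], [0, 0]] with rank 0, so corank 2. A Groebner basis of the Jacobian ideal J(f) in C{u,v} is {u^2/5 + v^4, u^3, u*v}; counting standard monomials gives mu = 6. Corank 2; j^3 = u^2*v has shape L^2 M (L != M), so D-series; mu = 6 gives D_6.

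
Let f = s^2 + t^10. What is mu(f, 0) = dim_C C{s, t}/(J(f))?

9

The Hessian of f at 0 is [[2, 0], [0, 0]] with rank 1, so corank 1. A Groebner basis of the Jacobian ideal J(f) in C{s,t} is {t^9, s}; counting standard monomials gives mu = 9. Corank 1: A-series; mu = 9 gives A_9.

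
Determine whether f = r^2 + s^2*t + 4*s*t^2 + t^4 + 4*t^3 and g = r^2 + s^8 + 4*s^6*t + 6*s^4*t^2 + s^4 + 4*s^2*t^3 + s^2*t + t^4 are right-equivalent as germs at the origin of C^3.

Yes.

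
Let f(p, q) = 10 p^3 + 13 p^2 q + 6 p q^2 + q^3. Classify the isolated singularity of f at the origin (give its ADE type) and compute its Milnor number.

Type D_{4}, Milnor number mu = 4.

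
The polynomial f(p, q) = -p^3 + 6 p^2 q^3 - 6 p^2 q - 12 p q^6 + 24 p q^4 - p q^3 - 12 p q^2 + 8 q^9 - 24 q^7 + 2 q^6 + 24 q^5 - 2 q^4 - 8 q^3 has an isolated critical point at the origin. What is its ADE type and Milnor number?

The Hessian of f at 0 has rank 0. Corank 2; j^3 = -(p + 2*q)^3 is a perfect cube, so E-series; the 4-jet and mu = 7 give E_7.

Type E_{7}, Milnor number mu = 7.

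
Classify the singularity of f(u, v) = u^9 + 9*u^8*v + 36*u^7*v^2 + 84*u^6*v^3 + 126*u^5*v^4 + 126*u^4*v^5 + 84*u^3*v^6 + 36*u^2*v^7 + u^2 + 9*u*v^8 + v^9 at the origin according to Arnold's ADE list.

The Hessian of f at 0 has rank 1. Corank 1: A-series; mu = 8 gives A_8.

A_{8}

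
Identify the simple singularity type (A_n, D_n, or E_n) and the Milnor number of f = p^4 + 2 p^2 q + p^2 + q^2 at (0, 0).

Type A1, Milnor number mu = 1.

The Hessian of f at 0 has rank 2. Corank 0: nondegenerate Morse point, so A_1.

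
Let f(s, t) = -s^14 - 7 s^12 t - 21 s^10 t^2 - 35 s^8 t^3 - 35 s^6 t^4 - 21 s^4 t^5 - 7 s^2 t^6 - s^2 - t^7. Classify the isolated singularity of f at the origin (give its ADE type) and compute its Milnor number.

The Hessian of f at 0 has rank 1. Corank 1: A-series; mu = 6 gives A_6.

Type A_6, Milnor number mu = 6.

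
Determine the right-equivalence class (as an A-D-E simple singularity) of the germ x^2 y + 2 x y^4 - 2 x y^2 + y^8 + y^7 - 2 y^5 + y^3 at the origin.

D9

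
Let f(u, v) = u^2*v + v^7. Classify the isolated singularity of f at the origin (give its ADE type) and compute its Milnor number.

The Hessian of f at 0 has rank 0. Corank 2; j^3 = u^2*v has shape L^2 M (L != M), so D-series; mu = 8 gives D_8.

Type D_8, Milnor number mu = 8.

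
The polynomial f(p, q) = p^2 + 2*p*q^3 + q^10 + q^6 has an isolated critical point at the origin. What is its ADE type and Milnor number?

Type A_{9}, Milnor number mu = 9.

The Hessian of f at 0 is [[2, 0], [0, 0]] with rank 1, so corank 1. A Groebner basis of the Jacobian ideal J(f) in C{p,q} is {p^3, p + q^3}; counting standard monomials gives mu = 9. Corank 1: A-series; mu = 9 gives A_9.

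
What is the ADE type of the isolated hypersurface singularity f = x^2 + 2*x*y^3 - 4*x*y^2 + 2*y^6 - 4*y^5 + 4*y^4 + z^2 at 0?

A5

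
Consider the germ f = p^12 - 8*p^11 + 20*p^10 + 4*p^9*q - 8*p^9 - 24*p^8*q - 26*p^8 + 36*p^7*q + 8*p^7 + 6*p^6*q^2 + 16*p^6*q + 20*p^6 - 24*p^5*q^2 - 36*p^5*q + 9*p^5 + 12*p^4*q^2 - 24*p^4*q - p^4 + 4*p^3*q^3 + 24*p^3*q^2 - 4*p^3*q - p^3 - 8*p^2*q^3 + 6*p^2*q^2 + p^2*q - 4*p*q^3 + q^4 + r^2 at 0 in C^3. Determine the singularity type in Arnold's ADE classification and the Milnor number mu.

Type D5, Milnor number mu = 5.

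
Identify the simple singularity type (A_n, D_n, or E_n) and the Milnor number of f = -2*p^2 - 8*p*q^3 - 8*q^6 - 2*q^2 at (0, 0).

Type A_1, Milnor number mu = 1.

The Hessian of f at 0 has rank 2. Corank 0: nondegenerate Morse point, so A_1.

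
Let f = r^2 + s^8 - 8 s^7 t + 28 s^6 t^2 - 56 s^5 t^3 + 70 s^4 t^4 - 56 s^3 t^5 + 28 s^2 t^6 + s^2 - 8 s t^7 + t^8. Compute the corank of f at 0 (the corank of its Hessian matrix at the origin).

1

The Hessian at 0 is [[2, 0, 0], [0, 0, 0], [0, 0, 2]] of rank 2; hence corank 1.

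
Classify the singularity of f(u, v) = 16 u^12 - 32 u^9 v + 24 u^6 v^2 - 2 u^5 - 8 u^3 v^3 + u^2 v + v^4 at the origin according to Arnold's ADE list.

D_5

The Hessian of f at 0 is [[0, 0], [0, 0]] with rank 0, so corank 2. A Groebner basis of the Jacobian ideal J(f) in C{u,v} is {u^3, u^2/4 + v^3, u*v}; counting standard monomials gives mu = 5. Corank 2; j^3 = u^2*v has shape L^2 M (L != M), so D-series; mu = 5 gives D_5.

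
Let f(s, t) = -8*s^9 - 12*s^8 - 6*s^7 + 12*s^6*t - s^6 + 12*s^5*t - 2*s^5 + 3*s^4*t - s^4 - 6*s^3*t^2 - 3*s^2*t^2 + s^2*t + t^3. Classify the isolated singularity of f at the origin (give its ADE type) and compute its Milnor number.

Type D_{4}, Milnor number mu = 4.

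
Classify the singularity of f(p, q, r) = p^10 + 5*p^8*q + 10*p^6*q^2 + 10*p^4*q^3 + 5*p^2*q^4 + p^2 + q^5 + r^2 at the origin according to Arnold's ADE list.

A4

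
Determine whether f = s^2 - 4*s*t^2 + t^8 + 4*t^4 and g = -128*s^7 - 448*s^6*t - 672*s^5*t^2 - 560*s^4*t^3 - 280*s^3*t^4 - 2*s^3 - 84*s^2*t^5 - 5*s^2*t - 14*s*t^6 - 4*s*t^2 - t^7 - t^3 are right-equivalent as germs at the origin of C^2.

The Hessian of f at 0 is [[2, 0], [0, 0]] with rank 1, so corank 1. A Groebner basis of the Jacobian ideal J(f) in C{s,t} is {s^4, s^3*t, -s/2 + t^2}; counting standard monomials gives mu = 7. Corank 1: A-series; mu = 7 gives A_7. The Hessian of g at 0 is [[0, 0], [0, 0]] with rank 0, so corank 2. A Groebner basis of the Jacobian ideal J(g) in C{s,t} is {s*t/14 + t^6 + t^2/14, s*t^2 + t^3, s^2 + 3*s*t/2 + t^2/2}; counting standard monomials gives mu = 8. Corank 2; j^3 = -(s + t)^2*(2*s + t) has shape L^2 M (L != M), so D-series; mu = 8 gives D_8. f is A_7 but g is D_8, hence not right-equivalent.

No.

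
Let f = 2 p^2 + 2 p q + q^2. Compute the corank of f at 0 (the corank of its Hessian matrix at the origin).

0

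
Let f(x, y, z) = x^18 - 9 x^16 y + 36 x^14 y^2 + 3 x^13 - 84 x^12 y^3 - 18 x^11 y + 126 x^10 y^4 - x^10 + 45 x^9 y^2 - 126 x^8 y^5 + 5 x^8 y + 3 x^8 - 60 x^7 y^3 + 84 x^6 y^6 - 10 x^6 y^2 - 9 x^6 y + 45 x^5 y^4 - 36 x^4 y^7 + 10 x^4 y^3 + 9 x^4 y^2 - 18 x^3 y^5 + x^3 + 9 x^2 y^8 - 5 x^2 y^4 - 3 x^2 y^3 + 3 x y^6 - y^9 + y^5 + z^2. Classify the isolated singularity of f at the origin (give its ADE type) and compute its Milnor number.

Type E_{8}, Milnor number mu = 8.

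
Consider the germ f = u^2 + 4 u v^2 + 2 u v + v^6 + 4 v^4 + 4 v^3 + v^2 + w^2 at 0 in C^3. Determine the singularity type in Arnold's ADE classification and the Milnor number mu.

The Hessian of f at 0 has rank 2. Corank 1: A-series; mu = 5 gives A_5.

Type A_5, Milnor number mu = 5.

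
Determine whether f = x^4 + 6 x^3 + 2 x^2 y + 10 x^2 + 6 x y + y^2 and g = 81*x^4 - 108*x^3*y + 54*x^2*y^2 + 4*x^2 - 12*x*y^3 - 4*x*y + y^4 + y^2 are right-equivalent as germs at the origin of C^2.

The Hessian of f at 0 is [[20, 6], [6, 2]] with rank 2, so corank 0. A Groebner basis of the Jacobian ideal J(f) in C{x,y} is {x, y}; counting standard monomials gives mu = 1. Corank 0: nondegenerate Morse point, so A_1. The Hessian of g at 0 is [[8, -4], [-4, 2]] with rank 1, so corank 1. A Groebner basis of the Jacobian ideal J(g) in C{x,y} is {y^3, x - y/2}; counting standard monomials gives mu = 3. Corank 1: A-series; mu = 3 gives A_3. f is A_1 but g is A_3, hence not right-equivalent.

No.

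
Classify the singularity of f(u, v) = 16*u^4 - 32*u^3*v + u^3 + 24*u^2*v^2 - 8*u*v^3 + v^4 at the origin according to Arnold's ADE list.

E_{6}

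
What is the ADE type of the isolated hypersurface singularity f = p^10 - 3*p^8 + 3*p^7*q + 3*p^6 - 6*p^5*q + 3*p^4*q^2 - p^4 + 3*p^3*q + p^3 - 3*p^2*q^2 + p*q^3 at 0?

E_{7}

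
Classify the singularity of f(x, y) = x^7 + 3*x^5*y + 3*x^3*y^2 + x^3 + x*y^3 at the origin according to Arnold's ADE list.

The Hessian of f at 0 has rank 0. Corank 2; j^3 = x^3 is a perfect cube, so E-series; the 4-jet and mu = 7 give E_7.

E7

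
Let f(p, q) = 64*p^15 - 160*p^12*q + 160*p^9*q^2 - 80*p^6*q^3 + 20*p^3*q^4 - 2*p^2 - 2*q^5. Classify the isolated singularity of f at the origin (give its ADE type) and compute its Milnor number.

Type A_4, Milnor number mu = 4.

The Hessian of f at 0 is [[-4, 0], [0, 0]] with rank 1, so corank 1. A Groebner basis of the Jacobian ideal J(f) in C{p,q} is {q^4, p}; counting standard monomials gives mu = 4. Corank 1: A-series; mu = 4 gives A_4.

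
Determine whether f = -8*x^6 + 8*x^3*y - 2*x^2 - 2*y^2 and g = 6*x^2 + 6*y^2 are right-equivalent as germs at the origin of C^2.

Yes.

The Hessian of f at 0 is [[-4, 0], [0, -4]] with rank 2, so corank 0. A Groebner basis of the Jacobian ideal J(f) in C{x,y} is {x, y}; counting standard monomials gives mu = 1. Corank 0: nondegenerate Morse point, so A_1. The Hessian of g at 0 is [[12, 0], [0, 12]] with rank 2, so corank 0. A Groebner basis of the Jacobian ideal J(g) in C{x,y} is {x, y}; counting standard monomials gives mu = 1. Corank 0: nondegenerate Morse point, so A_1. Both have type A_1, hence right-equivalent.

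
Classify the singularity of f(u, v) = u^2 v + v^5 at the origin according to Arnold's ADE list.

The Hessian of f at 0 is [[0, 0], [0, 0]] with rank 0, so corank 2. A Groebner basis of the Jacobian ideal J(f) in C{u,v} is {u^2/5 + v^4, u^3, u*v}; counting standard monomials gives mu = 6. Corank 2; j^3 = u^2*v has shape L^2 M (L != M), so D-series; mu = 6 gives D_6.

D6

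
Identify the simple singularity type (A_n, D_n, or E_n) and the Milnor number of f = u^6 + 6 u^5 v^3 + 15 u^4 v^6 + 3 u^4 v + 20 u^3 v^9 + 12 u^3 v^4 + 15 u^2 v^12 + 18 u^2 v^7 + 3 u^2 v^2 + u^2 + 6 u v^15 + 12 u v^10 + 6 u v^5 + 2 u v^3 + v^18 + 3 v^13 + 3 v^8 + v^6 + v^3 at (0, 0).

The Hessian of f at 0 has rank 1. Corank 1: A-series; mu = 2 gives A_2.

Type A_2, Milnor number mu = 2.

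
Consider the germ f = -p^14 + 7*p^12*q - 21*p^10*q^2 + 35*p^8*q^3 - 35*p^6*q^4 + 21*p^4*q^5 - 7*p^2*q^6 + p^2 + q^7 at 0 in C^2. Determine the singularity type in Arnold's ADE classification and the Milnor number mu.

The Hessian of f at 0 is [[2, 0], [0, 0]] with rank 1, so corank 1. A Groebner basis of the Jacobian ideal J(f) in C{p,q} is {q^6, p}; counting standard monomials gives mu = 6. Corank 1: A-series; mu = 6 gives A_6.

Type A_{6}, Milnor number mu = 6.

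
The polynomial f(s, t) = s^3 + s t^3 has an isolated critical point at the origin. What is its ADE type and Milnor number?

Type E7, Milnor number mu = 7.

The Hessian of f at 0 has rank 0. Corank 2; j^3 = s^3 is a perfect cube, so E-series; the 4-jet and mu = 7 give E_7.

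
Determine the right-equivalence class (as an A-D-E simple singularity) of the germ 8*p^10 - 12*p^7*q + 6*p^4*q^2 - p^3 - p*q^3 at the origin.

E_7

The Hessian of f at 0 is [[0, 0], [0, 0]] with rank 0, so corank 2. A Groebner basis of the Jacobian ideal J(f) in C{p,q} is {p^3, p*q^2, 3*p^2 + q^3}; counting standard monomials gives mu = 7. Corank 2; j^3 = -p^3 is a perfect cube, so E-series; the 4-jet and mu = 7 give E_7.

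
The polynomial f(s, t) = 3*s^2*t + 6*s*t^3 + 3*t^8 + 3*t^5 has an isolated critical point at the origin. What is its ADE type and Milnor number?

The Hessian of f at 0 has rank 0. Corank 2; j^3 = 3*s^2*t has shape L^2 M (L != M), so D-series; mu = 9 gives D_9.

Type D_{9}, Milnor number mu = 9.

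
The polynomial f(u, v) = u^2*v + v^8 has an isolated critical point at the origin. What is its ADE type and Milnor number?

Type D9, Milnor number mu = 9.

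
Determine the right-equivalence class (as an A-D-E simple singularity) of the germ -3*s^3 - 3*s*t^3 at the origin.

E_7

The Hessian of f at 0 has rank 0. Corank 2; j^3 = -3*s^3 is a perfect cube, so E-series; the 4-jet and mu = 7 give E_7.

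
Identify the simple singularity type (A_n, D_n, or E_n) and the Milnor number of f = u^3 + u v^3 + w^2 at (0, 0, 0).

The Hessian of f at 0 has rank 1. Corank 2; j^3 = u^3 is a perfect cube, so E-series; the 4-jet and mu = 7 give E_7.

Type E_{7}, Milnor number mu = 7.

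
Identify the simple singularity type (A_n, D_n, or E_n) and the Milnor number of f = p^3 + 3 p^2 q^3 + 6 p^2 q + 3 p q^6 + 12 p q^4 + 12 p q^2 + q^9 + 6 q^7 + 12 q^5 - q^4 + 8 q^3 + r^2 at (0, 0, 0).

The Hessian of f at 0 has rank 1. Corank 2; j^3 = (p + 2*q)^3 is a perfect cube, so E-series; the 4-jet and mu = 6 give E_6.

Type E_6, Milnor number mu = 6.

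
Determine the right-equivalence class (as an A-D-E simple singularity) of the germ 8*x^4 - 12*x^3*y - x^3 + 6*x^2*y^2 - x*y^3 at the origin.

E_7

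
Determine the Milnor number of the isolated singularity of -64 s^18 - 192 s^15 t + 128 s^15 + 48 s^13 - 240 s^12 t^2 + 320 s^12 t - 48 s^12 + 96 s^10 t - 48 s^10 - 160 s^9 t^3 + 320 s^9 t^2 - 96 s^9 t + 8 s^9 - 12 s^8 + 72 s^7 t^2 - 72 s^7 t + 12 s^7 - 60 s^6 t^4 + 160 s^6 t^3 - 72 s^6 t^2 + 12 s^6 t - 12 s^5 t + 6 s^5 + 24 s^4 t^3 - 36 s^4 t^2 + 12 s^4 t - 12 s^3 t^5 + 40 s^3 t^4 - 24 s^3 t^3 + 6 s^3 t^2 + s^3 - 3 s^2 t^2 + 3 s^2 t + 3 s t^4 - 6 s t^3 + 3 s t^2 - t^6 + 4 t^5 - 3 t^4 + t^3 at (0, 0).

8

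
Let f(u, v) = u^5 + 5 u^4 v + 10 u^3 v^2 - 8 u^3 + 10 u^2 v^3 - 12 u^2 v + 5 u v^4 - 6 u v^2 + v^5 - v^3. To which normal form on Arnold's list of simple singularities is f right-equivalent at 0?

The Hessian of f at 0 is [[0, 0], [0, 0]] with rank 0, so corank 2. A Groebner basis of the Jacobian ideal J(f) in C{u,v} is {v^5, u*v^3 + 5*v^4/8, u^2 + u*v + v^2/4}; counting standard monomials gives mu = 8. Corank 2; j^3 = -(2*u + v)^3 is a perfect cube, so E-series; the 5-jet and mu = 8 give E_8.

E_{8}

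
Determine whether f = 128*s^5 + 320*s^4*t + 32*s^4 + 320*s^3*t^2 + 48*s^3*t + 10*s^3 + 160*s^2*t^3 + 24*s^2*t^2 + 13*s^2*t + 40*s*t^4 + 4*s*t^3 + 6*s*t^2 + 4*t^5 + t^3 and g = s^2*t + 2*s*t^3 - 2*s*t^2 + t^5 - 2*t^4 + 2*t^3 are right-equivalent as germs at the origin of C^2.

The Hessian of f at 0 has rank 0. Corank 2; j^3 = (2*s + t)*(5*s^2 + 4*s*t + t^2) splits into three distinct lines over C (the quadratic factor has nonzero discriminant), so D_4. The Hessian of g at 0 has rank 0. Corank 2; j^3 = t*(s^2 - 2*s*t + 2*t^2) splits into three distinct lines over C (the quadratic factor has nonzero discriminant), so D_4. Both have type D_4, hence right-equivalent.

Yes.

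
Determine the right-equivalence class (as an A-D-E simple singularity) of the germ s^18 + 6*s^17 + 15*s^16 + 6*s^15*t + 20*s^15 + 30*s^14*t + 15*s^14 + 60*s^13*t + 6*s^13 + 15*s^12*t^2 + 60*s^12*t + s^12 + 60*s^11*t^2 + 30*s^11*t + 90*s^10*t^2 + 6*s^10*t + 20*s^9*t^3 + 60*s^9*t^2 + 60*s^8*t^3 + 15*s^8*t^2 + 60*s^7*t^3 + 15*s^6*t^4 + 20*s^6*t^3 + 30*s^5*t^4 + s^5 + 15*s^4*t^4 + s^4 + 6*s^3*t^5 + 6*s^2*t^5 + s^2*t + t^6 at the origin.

The Hessian of f at 0 has rank 0. Corank 2; j^3 = s^2*t has shape L^2 M (L != M), so D-series; mu = 7 gives D_7.

D7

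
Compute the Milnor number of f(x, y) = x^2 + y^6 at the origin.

The Hessian of f at 0 has rank 1. Corank 1: A-series; mu = 5 gives A_5.

5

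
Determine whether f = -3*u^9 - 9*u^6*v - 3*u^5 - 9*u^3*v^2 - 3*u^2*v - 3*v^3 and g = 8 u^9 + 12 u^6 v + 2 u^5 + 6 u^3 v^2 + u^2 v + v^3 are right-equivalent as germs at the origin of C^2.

The Hessian of f at 0 has rank 0. Corank 2; j^3 = -3*v*(u^2 + v^2) splits into three distinct lines over C (the quadratic factor has nonzero discriminant), so D_4. The Hessian of g at 0 has rank 0. Corank 2; j^3 = v*(u^2 + v^2) splits into three distinct lines over C (the quadratic factor has nonzero discriminant), so D_4. Both have type D_4, hence right-equivalent.

Yes.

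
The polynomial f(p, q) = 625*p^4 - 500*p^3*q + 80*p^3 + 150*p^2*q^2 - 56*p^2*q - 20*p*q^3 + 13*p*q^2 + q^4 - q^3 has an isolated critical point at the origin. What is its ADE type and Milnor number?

Type D_5, Milnor number mu = 5.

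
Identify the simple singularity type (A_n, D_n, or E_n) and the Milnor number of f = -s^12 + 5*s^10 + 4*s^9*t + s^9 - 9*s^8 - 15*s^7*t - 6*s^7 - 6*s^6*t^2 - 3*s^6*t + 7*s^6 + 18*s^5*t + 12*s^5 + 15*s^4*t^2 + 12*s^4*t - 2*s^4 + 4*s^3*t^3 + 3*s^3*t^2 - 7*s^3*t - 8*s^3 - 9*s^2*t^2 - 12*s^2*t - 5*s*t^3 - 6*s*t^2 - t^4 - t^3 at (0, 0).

Type E7, Milnor number mu = 7.

The Hessian of f at 0 has rank 0. Corank 2; j^3 = -(2*s + t)^3 is a perfect cube, so E-series; the 4-jet and mu = 7 give E_7.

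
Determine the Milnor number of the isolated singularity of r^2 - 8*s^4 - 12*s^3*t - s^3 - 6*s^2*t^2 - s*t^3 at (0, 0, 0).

7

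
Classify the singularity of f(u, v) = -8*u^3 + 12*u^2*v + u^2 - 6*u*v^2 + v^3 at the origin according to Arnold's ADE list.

A_2

The Hessian of f at 0 has rank 1. Corank 1: A-series; mu = 2 gives A_2.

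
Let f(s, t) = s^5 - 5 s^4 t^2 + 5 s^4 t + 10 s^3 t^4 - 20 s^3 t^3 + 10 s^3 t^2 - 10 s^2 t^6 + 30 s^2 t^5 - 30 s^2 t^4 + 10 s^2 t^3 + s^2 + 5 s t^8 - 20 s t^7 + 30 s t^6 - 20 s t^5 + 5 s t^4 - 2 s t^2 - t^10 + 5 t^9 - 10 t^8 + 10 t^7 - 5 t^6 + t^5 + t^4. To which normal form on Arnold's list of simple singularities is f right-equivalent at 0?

A_4

The Hessian of f at 0 has rank 1. Corank 1: A-series; mu = 4 gives A_4.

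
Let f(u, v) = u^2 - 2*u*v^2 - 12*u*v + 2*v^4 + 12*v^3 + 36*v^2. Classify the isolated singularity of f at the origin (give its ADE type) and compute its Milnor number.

Type A_3, Milnor number mu = 3.

The Hessian of f at 0 has rank 1. Corank 1: A-series; mu = 3 gives A_3.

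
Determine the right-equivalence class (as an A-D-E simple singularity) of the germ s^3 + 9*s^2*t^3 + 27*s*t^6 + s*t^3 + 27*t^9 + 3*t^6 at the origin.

E7

The Hessian of f at 0 has rank 0. Corank 2; j^3 = s^3 is a perfect cube, so E-series; the 4-jet and mu = 7 give E_7.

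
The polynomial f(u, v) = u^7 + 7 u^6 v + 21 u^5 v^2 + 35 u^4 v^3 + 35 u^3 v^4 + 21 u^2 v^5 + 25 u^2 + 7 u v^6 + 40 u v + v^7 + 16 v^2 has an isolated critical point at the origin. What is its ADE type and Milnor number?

The Hessian of f at 0 is [[50, 40], [40, 32]] with rank 1, so corank 1. A Groebner basis of the Jacobian ideal J(f) in C{u,v} is {v^6, u + 4*v/5}; counting standard monomials gives mu = 6. Corank 1: A-series; mu = 6 gives A_6.

Type A6, Milnor number mu = 6.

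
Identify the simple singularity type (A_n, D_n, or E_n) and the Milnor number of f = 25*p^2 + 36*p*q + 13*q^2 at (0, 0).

Type A_1, Milnor number mu = 1.

The Hessian of f at 0 is [[50, 36], [36, 26]] with rank 2, so corank 0. A Groebner basis of the Jacobian ideal J(f) in C{p,q} is {p, q}; counting standard monomials gives mu = 1. Corank 0: nondegenerate Morse point, so A_1.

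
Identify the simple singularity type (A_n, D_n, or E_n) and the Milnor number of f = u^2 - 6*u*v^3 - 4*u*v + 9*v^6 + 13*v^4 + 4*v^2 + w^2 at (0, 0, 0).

Type A_3, Milnor number mu = 3.

The Hessian of f at 0 has rank 2. Corank 1: A-series; mu = 3 gives A_3.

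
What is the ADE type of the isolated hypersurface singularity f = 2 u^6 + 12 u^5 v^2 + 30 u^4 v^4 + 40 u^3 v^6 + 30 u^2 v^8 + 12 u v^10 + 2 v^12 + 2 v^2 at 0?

A_5

The Hessian of f at 0 has rank 1. Corank 1: A-series; mu = 5 gives A_5.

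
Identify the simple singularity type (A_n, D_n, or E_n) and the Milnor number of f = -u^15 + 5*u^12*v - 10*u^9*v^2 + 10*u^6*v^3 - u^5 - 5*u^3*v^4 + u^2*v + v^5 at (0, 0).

Type D6, Milnor number mu = 6.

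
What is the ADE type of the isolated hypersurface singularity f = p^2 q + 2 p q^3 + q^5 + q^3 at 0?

The Hessian of f at 0 has rank 0. Corank 2; j^3 = q*(p^2 + q^2) splits into three distinct lines over C (the quadratic factor has nonzero discriminant), so D_4.

D_{4}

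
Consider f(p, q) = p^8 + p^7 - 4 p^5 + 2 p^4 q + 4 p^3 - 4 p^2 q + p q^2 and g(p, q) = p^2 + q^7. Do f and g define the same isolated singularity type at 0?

No.

The Hessian of f at 0 is [[0, 0], [0, 0]] with rank 0, so corank 2. A Groebner basis of the Jacobian ideal J(f) in C{p,q} is {p^2*q^2 + 64*p^2*q + 8*p^2 - 64*p*q^2 - 12*p*q + 16*q^3 + 4*q^2, 192*p^2*q + 32*p^2 + p*q^3 - 192*p*q^2 - 40*p*q + 48*q^3 + 12*q^2, 512*p^2*q + 96*p^2 - 512*p*q^2 - 112*p*q + q^4 + 128*q^3 + 32*q^2, p^3 - 3*p^2*q/2 + 3*p*q^2/4 - q^3/8}; counting standard monomials gives mu = 9. Corank 2; j^3 = p*(2*p - q)^2 has shape L^2 M (L != M), so D-series; mu = 9 gives D_9. The Hessian of g at 0 is [[2, 0], [0, 0]] with rank 1, so corank 1. A Groebner basis of the Jacobian ideal J(g) in C{p,q} is {q^6, p}; counting standard monomials gives mu = 6. Corank 1: A-series; mu = 6 gives A_6. f is D_9 but g is A_6, hence not right-equivalent.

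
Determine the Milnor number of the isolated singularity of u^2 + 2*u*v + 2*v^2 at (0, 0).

1

The Hessian of f at 0 has rank 2. Corank 0: nondegenerate Morse point, so A_1.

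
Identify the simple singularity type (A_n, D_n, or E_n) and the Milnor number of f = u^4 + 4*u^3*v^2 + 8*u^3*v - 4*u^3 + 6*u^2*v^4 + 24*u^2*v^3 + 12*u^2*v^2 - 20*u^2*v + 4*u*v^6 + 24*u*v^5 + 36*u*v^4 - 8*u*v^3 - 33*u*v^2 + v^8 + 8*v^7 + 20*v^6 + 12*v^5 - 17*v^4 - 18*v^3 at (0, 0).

The Hessian of f at 0 is [[0, 0], [0, 0]] with rank 0, so corank 2. A Groebner basis of the Jacobian ideal J(f) in C{u,v} is {u*v^2 - 6*u*v/5 - 9*v^2/5, 4*u*v/5 + v^3 + 6*v^2/5, u^2 + 31*u*v/10 + 12*v^2/5}; counting standard monomials gives mu = 5. Corank 2; j^3 = -(u + 2*v)*(2*u + 3*v)^2 has shape L^2 M (L != M), so D-series; mu = 5 gives D_5.

Type D_5, Milnor number mu = 5.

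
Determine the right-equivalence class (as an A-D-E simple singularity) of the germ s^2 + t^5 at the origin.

A4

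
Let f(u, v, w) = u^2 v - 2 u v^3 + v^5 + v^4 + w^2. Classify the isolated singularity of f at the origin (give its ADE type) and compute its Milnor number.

The Hessian of f at 0 is [[0, 0, 0], [0, 0, 0], [0, 0, 2]] with rank 1, so corank 2. A Groebner basis of the Jacobian ideal J(f) in C{u,v,w} is {u*v^2, -u*v + v^3, u^2 + 4*u*v, w}; counting standard monomials gives mu = 5. Corank 2; j^3 = u^2*v has shape L^2 M (L != M), so D-series; mu = 5 gives D_5.

Type D_5, Milnor number mu = 5.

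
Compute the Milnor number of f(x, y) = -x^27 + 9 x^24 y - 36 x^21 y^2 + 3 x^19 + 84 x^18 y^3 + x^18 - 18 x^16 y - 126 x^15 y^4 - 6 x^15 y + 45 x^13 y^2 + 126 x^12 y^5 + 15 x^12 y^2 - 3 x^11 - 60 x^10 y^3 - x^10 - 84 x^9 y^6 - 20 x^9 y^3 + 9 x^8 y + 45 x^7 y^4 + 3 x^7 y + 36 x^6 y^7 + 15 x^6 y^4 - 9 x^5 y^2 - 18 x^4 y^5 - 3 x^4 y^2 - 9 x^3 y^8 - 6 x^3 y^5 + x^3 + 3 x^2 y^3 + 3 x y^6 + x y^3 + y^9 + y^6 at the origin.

7

The Hessian of f at 0 is [[0, 0], [0, 0]] with rank 0, so corank 2. A Groebner basis of the Jacobian ideal J(f) in C{x,y} is {x^3, x*y^2, 3*x^2 + y^3}; counting standard monomials gives mu = 7. Corank 2; j^3 = x^3 is a perfect cube, so E-series; the 4-jet and mu = 7 give E_7.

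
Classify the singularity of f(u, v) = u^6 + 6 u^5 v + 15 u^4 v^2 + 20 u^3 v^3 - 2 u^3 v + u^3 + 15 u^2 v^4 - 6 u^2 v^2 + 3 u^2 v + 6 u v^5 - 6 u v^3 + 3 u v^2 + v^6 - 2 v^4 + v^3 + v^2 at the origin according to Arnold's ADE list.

A_2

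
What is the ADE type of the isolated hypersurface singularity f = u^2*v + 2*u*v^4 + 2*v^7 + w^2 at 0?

D8

The Hessian of f at 0 has rank 1. Corank 2; j^3 = u^2*v has shape L^2 M (L != M), so D-series; mu = 8 gives D_8.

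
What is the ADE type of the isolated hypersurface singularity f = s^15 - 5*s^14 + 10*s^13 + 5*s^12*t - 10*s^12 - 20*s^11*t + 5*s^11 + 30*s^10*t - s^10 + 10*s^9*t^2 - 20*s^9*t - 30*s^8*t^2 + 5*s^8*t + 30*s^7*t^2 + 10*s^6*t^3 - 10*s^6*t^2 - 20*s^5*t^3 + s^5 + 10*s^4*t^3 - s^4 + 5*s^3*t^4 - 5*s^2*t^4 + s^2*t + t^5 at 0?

D6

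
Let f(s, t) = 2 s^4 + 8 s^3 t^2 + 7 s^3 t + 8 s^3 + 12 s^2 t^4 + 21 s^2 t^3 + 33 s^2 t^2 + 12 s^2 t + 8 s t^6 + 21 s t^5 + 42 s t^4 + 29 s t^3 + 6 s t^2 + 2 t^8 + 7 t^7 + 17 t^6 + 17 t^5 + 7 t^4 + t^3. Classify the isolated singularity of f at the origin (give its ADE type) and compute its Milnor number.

The Hessian of f at 0 has rank 0. Corank 2; j^3 = (2*s + t)^3 is a perfect cube, so E-series; the 4-jet and mu = 7 give E_7.

Type E7, Milnor number mu = 7.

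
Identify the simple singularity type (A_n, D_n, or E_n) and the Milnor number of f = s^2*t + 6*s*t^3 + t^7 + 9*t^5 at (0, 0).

Type D_8, Milnor number mu = 8.

The Hessian of f at 0 has rank 0. Corank 2; j^3 = s^2*t has shape L^2 M (L != M), so D-series; mu = 8 gives D_8.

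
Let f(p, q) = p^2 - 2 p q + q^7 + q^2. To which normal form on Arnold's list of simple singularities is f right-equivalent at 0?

A6

The Hessian of f at 0 has rank 1. Corank 1: A-series; mu = 6 gives A_6.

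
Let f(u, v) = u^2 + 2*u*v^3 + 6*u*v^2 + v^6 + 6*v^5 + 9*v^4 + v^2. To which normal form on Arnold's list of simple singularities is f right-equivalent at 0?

A_1

The Hessian of f at 0 has rank 2. Corank 0: nondegenerate Morse point, so A_1.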